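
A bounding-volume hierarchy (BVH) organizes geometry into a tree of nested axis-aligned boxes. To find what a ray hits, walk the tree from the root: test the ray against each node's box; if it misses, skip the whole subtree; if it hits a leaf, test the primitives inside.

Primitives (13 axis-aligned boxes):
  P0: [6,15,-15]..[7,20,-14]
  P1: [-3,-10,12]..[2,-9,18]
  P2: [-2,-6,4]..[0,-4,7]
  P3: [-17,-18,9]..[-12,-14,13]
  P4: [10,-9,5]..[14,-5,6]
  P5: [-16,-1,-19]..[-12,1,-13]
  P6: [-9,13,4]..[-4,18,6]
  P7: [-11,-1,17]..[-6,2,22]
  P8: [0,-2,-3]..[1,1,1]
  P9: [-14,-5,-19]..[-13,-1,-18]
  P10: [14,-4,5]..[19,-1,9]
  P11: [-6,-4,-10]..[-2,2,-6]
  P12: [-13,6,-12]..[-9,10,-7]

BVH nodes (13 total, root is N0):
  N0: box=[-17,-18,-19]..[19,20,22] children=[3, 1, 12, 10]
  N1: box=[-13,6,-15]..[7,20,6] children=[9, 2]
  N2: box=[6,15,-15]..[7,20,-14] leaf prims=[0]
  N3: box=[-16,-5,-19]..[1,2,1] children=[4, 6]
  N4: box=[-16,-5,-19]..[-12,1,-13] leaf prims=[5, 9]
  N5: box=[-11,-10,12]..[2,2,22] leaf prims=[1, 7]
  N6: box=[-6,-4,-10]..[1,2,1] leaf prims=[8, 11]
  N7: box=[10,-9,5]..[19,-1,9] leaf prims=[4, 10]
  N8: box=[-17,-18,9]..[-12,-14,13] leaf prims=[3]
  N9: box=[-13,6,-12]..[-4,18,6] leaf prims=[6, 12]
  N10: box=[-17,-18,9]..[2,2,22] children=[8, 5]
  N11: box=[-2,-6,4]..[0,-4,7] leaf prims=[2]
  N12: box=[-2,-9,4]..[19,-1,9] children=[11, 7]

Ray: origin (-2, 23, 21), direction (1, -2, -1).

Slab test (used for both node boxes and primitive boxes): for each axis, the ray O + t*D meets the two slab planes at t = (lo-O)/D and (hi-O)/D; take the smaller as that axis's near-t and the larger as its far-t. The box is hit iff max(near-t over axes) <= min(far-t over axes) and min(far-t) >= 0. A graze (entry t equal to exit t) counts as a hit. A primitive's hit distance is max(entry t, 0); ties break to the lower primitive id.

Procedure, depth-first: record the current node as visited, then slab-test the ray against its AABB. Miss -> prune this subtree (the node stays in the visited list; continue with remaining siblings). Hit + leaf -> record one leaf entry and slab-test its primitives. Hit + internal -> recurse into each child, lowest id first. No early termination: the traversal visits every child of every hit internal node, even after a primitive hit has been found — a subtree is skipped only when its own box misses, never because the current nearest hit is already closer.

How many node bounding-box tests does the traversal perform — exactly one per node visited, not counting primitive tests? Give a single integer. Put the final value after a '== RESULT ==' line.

Walk:
N0 x:[-15,21] y:[3/2,41/2] z:[-1,40] -> hit [3/2,41/2], descend [1, 3, 10, 12]
  N1 x:[-11,9] y:[3/2,17/2] z:[15,36] -> miss, prune
  N3 x:[-14,3] y:[21/2,14] z:[20,40] -> miss, prune
  N10 x:[-15,4] y:[21/2,41/2] z:[-1,12] -> miss, prune
  N12 x:[0,21] y:[12,16] z:[12,17] -> hit [12,16], descend [7, 11]
    N7 x:[12,21] y:[12,16] z:[12,16] -> hit [12,16] leaf, test {P4@t=15, P10(miss)}
    N11 x:[0,2] y:[27/2,29/2] z:[14,17] -> miss, prune

order=[0, 1, 3, 10, 12, 7, 11]  |boxes|=7  |leaves|=1  hit=P4

== RESULT ==
7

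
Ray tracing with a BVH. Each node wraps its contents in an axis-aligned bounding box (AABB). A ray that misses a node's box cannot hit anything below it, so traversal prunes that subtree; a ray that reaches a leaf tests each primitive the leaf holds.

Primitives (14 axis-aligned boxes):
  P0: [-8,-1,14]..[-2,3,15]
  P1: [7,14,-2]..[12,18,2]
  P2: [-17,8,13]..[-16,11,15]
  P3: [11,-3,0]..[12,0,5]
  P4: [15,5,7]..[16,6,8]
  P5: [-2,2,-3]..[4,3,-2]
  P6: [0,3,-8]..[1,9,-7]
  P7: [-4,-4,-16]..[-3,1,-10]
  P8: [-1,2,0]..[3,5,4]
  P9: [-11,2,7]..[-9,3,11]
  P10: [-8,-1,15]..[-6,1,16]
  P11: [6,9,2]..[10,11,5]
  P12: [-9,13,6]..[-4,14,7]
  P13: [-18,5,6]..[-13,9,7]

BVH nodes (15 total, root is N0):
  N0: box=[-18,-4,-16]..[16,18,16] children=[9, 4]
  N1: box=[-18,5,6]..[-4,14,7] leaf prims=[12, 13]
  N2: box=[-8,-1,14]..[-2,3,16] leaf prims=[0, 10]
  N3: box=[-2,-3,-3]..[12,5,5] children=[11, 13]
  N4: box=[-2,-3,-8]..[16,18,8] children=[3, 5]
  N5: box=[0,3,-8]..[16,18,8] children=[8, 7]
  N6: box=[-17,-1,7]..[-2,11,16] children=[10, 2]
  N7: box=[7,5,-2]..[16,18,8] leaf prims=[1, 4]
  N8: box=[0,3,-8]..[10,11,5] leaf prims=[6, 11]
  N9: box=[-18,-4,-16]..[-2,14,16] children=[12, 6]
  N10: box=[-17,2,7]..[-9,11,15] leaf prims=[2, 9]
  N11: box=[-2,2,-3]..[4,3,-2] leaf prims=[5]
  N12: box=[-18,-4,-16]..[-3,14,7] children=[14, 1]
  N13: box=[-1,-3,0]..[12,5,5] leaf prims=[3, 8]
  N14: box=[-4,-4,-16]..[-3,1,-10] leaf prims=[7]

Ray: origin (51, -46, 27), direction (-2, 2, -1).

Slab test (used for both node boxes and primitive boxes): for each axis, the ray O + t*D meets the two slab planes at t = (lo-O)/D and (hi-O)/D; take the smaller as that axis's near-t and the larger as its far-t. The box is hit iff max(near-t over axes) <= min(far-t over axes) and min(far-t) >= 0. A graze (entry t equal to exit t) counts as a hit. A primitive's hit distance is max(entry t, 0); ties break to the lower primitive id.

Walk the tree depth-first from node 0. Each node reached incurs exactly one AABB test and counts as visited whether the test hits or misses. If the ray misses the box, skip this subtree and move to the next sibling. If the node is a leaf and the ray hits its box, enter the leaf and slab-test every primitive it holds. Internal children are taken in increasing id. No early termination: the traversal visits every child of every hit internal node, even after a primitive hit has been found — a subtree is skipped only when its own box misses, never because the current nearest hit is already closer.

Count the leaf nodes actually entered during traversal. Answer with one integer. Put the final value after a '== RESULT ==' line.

Trace the traversal:
N0 x:[35/2,69/2] y:[21,32] z:[11,43] -> hit [21,32], descend [4, 9]
  N4 x:[35/2,53/2] y:[43/2,32] z:[19,35] -> hit [43/2,53/2], descend [3, 5]
    N3 x:[39/2,53/2] y:[43/2,51/2] z:[22,30] -> hit [22,51/2], descend [11, 13]
      N11 x:[47/2,53/2] y:[24,49/2] z:[29,30] -> miss, prune
      N13 x:[39/2,26] y:[43/2,51/2] z:[22,27] -> hit [22,51/2] leaf, test {P3(miss), P8@t=24}
    N5 x:[35/2,51/2] y:[49/2,32] z:[19,35] -> hit [49/2,51/2], descend [7, 8]
      N7 x:[35/2,22] y:[51/2,32] z:[19,29] -> miss, prune
      N8 x:[41/2,51/2] y:[49/2,57/2] z:[22,35] -> hit [49/2,51/2] leaf, test {P6(miss), P11(miss)}
  N9 x:[53/2,69/2] y:[21,30] z:[11,43] -> hit [53/2,30], descend [6, 12]
    N6 x:[53/2,34] y:[45/2,57/2] z:[11,20] -> miss, prune
    N12 x:[27,69/2] y:[21,30] z:[20,43] -> hit [27,30], descend [1, 14]
      N1 x:[55/2,69/2] y:[51/2,30] z:[20,21] -> miss, prune
      N14 x:[27,55/2] y:[21,47/2] z:[37,43] -> miss, prune

13 AABB tests over nodes [0, 4, 3, 11, 13, 5, 7, 8, 9, 6, 12, 1, 14]; 2 leaves entered; closest P8.

== RESULT ==
2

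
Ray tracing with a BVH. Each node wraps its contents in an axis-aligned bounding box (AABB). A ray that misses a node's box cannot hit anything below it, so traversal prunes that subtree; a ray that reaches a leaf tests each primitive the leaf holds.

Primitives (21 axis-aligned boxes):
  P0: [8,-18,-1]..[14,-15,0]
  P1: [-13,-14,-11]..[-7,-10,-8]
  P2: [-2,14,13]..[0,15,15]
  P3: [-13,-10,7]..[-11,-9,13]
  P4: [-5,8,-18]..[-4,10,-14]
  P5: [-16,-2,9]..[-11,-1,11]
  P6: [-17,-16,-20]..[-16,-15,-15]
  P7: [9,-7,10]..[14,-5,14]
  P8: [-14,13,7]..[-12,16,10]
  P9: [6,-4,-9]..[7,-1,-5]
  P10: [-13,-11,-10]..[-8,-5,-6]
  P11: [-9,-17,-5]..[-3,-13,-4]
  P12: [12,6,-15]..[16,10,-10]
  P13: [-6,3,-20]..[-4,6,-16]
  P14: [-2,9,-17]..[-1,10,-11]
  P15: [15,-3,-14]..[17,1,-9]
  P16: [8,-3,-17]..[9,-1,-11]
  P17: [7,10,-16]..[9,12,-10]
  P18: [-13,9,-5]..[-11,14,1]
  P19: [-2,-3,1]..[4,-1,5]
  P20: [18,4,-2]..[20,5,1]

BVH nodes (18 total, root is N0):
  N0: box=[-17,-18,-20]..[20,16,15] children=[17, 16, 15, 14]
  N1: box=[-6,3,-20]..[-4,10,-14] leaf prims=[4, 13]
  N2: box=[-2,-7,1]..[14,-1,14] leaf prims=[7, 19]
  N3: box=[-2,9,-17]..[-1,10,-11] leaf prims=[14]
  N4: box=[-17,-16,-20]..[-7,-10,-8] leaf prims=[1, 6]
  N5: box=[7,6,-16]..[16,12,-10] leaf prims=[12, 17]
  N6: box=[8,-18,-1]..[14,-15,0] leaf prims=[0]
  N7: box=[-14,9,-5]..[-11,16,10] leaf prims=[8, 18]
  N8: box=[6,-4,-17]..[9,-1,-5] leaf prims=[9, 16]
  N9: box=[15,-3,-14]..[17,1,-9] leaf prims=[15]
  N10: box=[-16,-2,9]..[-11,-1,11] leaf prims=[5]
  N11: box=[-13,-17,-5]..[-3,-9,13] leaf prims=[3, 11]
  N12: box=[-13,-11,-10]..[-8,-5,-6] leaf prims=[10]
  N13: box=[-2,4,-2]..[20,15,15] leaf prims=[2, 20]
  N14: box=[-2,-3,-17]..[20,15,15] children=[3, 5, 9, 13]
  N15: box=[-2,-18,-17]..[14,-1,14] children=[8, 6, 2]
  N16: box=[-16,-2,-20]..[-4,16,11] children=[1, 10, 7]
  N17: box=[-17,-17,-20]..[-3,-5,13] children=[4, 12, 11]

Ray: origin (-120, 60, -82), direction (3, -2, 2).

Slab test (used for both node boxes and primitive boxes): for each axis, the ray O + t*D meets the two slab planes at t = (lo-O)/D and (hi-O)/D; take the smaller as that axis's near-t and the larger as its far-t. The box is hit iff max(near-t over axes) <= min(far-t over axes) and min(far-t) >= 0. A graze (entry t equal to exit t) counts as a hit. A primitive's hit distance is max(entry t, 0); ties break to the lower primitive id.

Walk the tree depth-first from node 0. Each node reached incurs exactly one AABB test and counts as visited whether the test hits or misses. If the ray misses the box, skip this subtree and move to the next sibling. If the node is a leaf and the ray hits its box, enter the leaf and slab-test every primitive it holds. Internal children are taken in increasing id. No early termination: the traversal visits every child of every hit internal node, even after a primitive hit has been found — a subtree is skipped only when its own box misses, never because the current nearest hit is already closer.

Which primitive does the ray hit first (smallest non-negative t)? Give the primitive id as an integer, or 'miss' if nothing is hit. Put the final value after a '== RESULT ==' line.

Walk:
N0 x:[103/3,140/3] y:[22,39] z:[31,97/2] -> hit [103/3,39], descend [14, 15, 16, 17]
  N14 x:[118/3,140/3] y:[45/2,63/2] z:[65/2,97/2] -> miss, prune
  N15 x:[118/3,134/3] y:[61/2,39] z:[65/2,48] -> miss, prune
  N16 x:[104/3,116/3] y:[22,31] z:[31,93/2] -> miss, prune
  N17 x:[103/3,39] y:[65/2,77/2] z:[31,95/2] -> hit [103/3,77/2], descend [4, 11, 12]
    N4 x:[103/3,113/3] y:[35,38] z:[31,37] -> hit [35,37] leaf, test {P1@t=107/3, P6(miss)}
    N11 x:[107/3,39] y:[69/2,77/2] z:[77/2,95/2] -> hit [77/2,77/2] leaf, test {P3(miss), P11@t=77/2}
    N12 x:[107/3,112/3] y:[65/2,71/2] z:[36,38] -> miss, prune

Summary -> nodes [0, 14, 15, 16, 17, 4, 11, 12]; box-tests=8; leaf-entries=2; first=P1

== RESULT ==
1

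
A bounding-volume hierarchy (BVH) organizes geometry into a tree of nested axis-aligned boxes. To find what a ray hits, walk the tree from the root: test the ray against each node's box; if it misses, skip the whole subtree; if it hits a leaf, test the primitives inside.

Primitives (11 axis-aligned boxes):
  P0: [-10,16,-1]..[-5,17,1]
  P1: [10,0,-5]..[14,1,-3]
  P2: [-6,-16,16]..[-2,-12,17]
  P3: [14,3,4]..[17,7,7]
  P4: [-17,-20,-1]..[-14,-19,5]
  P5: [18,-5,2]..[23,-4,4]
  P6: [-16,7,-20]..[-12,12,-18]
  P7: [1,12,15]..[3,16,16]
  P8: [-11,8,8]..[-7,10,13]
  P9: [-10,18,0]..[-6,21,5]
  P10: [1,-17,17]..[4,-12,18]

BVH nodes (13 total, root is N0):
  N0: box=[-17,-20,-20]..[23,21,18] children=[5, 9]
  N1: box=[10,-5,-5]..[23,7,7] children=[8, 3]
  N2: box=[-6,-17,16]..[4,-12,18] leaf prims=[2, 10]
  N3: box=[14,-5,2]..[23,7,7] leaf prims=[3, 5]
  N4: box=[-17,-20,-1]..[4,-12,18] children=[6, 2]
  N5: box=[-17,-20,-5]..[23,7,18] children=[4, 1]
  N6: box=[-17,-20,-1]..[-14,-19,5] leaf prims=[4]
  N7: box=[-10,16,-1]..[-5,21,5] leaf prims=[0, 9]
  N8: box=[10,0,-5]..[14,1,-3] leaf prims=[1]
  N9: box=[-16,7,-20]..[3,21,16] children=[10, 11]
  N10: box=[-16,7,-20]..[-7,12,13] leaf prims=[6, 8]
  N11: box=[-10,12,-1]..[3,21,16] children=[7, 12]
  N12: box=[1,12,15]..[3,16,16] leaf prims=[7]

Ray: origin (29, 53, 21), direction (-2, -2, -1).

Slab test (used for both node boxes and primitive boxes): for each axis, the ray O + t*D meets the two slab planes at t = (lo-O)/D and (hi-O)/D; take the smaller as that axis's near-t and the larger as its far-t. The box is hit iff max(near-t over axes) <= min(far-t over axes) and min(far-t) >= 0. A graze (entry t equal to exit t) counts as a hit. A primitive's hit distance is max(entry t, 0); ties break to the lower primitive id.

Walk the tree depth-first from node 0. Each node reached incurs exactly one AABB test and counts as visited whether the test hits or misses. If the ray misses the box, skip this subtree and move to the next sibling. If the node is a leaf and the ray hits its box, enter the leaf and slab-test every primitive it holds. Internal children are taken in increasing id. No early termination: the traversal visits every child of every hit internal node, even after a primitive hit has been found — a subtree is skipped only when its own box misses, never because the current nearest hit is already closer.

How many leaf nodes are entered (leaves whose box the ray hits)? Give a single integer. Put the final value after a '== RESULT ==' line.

Walk:
N0 x:[3,23] y:[16,73/2] z:[3,41] -> hit [16,23], descend [5, 9]
  N5 x:[3,23] y:[23,73/2] z:[3,26] -> hit [23,23], descend [1, 4]
    N1 x:[3,19/2] y:[23,29] z:[14,26] -> miss, prune
    N4 x:[25/2,23] y:[65/2,73/2] z:[3,22] -> miss, prune
  N9 x:[13,45/2] y:[16,23] z:[5,41] -> hit [16,45/2], descend [10, 11]
    N10 x:[18,45/2] y:[41/2,23] z:[8,41] -> hit [41/2,45/2] leaf, test {P6(miss), P8(miss)}
    N11 x:[13,39/2] y:[16,41/2] z:[5,22] -> hit [16,39/2], descend [7, 12]
      N7 x:[17,39/2] y:[16,37/2] z:[16,22] -> hit [17,37/2] leaf, test {P0(miss), P9@t=35/2}
      N12 x:[13,14] y:[37/2,41/2] z:[5,6] -> miss, prune

Visited [0, 5, 1, 4, 9, 10, 11, 7, 12]. Tests: 9 box, 2 leaf. Nearest: P9.

== RESULT ==
2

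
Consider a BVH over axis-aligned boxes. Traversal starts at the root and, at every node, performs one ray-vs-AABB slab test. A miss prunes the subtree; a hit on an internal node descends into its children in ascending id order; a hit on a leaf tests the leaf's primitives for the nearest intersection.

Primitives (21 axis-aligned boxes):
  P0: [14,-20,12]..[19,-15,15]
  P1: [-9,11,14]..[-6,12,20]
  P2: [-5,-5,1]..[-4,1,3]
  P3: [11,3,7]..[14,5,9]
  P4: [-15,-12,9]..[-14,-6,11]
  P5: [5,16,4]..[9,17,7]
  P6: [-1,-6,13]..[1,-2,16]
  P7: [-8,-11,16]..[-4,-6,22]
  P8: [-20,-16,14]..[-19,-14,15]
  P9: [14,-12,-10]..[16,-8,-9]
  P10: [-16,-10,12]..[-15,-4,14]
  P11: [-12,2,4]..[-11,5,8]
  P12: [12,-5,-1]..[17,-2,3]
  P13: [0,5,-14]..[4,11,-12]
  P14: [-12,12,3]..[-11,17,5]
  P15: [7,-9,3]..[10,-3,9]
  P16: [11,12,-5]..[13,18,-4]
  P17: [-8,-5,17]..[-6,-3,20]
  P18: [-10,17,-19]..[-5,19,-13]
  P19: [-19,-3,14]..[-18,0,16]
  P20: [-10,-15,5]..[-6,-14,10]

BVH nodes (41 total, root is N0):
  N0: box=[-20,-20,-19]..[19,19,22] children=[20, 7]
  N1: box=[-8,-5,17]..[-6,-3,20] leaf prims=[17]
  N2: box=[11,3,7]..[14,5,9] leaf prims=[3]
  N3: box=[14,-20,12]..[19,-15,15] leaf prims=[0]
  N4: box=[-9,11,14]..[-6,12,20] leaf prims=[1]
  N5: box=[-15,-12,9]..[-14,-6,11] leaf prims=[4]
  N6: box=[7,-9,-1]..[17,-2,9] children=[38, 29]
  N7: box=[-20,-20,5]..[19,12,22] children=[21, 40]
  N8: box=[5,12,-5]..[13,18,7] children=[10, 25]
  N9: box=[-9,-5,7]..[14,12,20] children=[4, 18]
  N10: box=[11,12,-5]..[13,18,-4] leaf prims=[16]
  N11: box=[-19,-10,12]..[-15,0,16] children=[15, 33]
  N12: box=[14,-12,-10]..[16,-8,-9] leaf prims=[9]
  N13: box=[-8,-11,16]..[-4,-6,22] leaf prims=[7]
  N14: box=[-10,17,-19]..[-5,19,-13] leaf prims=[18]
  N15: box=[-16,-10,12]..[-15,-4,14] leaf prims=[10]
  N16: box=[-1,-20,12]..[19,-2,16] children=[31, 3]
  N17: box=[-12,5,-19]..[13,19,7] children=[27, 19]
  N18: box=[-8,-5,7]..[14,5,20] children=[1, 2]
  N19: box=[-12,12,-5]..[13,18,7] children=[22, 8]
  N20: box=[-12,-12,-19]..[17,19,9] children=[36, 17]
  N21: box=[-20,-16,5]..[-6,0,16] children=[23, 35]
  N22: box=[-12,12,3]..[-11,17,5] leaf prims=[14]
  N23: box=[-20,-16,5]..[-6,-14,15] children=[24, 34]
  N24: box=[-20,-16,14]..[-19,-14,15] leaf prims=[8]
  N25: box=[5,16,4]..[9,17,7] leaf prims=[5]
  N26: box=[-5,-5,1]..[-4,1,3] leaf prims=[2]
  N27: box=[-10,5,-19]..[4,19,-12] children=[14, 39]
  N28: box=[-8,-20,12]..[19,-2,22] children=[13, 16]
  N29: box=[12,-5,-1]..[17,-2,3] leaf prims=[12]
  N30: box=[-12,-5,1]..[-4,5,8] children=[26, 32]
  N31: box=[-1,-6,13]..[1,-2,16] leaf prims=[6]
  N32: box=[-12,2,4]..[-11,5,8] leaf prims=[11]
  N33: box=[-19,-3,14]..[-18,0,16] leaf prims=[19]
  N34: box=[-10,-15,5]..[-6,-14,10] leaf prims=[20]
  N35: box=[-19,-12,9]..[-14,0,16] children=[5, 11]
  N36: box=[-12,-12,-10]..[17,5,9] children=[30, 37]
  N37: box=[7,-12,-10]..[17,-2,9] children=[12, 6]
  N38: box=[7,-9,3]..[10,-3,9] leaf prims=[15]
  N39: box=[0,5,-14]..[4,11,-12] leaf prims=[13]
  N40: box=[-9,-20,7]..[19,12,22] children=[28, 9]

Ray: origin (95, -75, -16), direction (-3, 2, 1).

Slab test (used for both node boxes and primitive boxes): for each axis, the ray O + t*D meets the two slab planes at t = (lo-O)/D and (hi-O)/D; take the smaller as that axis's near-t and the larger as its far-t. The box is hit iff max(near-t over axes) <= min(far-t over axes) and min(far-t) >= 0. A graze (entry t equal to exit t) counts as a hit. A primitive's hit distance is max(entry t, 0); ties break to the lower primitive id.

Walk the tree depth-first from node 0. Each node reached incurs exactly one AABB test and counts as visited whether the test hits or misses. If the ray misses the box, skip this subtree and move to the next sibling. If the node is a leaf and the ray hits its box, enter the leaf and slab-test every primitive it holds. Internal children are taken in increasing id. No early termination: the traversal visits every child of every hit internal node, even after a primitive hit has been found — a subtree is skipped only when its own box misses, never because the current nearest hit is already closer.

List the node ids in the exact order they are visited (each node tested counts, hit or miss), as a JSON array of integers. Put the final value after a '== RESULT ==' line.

Walk:
N0 x:[76/3,115/3] y:[55/2,47] z:[-3,38] -> hit [55/2,38], descend [7, 20]
  N7 x:[76/3,115/3] y:[55/2,87/2] z:[21,38] -> hit [55/2,38], descend [21, 40]
    N21 x:[101/3,115/3] y:[59/2,75/2] z:[21,32] -> miss, prune
    N40 x:[76/3,104/3] y:[55/2,87/2] z:[23,38] -> hit [55/2,104/3], descend [9, 28]
      N9 x:[27,104/3] y:[35,87/2] z:[23,36] -> miss, prune
      N28 x:[76/3,103/3] y:[55/2,73/2] z:[28,38] -> hit [28,103/3], descend [13, 16]
        N13 x:[33,103/3] y:[32,69/2] z:[32,38] -> hit [33,103/3] leaf, test {P7@t=33}
        N16 x:[76/3,32] y:[55/2,73/2] z:[28,32] -> hit [28,32], descend [3, 31]
          N3 x:[76/3,27] y:[55/2,30] z:[28,31] -> miss, prune
          N31 x:[94/3,32] y:[69/2,73/2] z:[29,32] -> miss, prune
  N20 x:[26,107/3] y:[63/2,47] z:[-3,25] -> miss, prune

Summary -> nodes [0, 7, 21, 40, 9, 28, 13, 16, 3, 31, 20]; box-tests=11; leaf-entries=1; first=P7

== RESULT ==
[0, 7, 21, 40, 9, 28, 13, 16, 3, 31, 20]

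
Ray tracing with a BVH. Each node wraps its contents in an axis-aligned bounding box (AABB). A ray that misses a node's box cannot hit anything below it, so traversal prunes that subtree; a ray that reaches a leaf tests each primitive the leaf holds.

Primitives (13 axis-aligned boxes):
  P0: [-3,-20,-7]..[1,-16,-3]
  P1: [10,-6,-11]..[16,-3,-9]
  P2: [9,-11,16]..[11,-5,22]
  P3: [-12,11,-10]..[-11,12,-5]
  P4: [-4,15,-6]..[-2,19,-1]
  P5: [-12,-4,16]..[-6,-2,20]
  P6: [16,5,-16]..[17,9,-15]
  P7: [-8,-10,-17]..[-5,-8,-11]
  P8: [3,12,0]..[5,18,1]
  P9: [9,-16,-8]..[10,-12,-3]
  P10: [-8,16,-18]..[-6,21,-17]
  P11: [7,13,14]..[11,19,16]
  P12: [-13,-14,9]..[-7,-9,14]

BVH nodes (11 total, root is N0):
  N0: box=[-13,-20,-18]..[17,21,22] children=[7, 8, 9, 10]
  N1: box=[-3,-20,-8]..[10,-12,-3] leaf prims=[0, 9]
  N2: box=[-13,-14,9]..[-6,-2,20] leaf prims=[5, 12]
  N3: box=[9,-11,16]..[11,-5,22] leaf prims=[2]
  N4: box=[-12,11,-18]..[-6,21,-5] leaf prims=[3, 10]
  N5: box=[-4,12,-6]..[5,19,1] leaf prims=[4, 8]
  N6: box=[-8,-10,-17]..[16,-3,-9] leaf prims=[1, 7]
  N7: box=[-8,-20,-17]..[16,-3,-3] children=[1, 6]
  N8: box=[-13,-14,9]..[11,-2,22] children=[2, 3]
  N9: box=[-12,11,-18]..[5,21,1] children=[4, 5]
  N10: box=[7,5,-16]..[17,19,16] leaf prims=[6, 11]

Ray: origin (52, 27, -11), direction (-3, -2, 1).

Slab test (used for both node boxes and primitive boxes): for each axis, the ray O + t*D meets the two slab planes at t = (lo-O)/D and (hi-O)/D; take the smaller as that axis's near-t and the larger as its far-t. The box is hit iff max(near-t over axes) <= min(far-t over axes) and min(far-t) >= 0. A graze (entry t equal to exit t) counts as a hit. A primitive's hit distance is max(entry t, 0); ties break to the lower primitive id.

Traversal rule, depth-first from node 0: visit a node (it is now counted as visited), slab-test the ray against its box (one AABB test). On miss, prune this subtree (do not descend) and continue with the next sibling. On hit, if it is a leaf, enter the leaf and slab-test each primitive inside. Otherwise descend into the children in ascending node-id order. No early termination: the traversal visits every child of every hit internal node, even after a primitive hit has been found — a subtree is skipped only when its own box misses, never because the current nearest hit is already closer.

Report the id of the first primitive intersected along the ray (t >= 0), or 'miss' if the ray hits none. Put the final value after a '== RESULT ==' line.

Walk:
N0 x:[35/3,65/3] y:[3,47/2] z:[-7,33] -> hit [35/3,65/3], descend [7, 8, 9, 10]
  N7 x:[12,20] y:[15,47/2] z:[-6,8] -> miss, prune
  N8 x:[41/3,65/3] y:[29/2,41/2] z:[20,33] -> hit [20,41/2], descend [2, 3]
    N2 x:[58/3,65/3] y:[29/2,41/2] z:[20,31] -> hit [20,41/2] leaf, test {P5(miss), P12@t=20}
    N3 x:[41/3,43/3] y:[16,19] z:[27,33] -> miss, prune
  N9 x:[47/3,64/3] y:[3,8] z:[-7,12] -> miss, prune
  N10 x:[35/3,15] y:[4,11] z:[-5,27] -> miss, prune

Visited [0, 7, 8, 2, 3, 9, 10]. Tests: 7 box, 1 leaf. Nearest: P12.

== RESULT ==
12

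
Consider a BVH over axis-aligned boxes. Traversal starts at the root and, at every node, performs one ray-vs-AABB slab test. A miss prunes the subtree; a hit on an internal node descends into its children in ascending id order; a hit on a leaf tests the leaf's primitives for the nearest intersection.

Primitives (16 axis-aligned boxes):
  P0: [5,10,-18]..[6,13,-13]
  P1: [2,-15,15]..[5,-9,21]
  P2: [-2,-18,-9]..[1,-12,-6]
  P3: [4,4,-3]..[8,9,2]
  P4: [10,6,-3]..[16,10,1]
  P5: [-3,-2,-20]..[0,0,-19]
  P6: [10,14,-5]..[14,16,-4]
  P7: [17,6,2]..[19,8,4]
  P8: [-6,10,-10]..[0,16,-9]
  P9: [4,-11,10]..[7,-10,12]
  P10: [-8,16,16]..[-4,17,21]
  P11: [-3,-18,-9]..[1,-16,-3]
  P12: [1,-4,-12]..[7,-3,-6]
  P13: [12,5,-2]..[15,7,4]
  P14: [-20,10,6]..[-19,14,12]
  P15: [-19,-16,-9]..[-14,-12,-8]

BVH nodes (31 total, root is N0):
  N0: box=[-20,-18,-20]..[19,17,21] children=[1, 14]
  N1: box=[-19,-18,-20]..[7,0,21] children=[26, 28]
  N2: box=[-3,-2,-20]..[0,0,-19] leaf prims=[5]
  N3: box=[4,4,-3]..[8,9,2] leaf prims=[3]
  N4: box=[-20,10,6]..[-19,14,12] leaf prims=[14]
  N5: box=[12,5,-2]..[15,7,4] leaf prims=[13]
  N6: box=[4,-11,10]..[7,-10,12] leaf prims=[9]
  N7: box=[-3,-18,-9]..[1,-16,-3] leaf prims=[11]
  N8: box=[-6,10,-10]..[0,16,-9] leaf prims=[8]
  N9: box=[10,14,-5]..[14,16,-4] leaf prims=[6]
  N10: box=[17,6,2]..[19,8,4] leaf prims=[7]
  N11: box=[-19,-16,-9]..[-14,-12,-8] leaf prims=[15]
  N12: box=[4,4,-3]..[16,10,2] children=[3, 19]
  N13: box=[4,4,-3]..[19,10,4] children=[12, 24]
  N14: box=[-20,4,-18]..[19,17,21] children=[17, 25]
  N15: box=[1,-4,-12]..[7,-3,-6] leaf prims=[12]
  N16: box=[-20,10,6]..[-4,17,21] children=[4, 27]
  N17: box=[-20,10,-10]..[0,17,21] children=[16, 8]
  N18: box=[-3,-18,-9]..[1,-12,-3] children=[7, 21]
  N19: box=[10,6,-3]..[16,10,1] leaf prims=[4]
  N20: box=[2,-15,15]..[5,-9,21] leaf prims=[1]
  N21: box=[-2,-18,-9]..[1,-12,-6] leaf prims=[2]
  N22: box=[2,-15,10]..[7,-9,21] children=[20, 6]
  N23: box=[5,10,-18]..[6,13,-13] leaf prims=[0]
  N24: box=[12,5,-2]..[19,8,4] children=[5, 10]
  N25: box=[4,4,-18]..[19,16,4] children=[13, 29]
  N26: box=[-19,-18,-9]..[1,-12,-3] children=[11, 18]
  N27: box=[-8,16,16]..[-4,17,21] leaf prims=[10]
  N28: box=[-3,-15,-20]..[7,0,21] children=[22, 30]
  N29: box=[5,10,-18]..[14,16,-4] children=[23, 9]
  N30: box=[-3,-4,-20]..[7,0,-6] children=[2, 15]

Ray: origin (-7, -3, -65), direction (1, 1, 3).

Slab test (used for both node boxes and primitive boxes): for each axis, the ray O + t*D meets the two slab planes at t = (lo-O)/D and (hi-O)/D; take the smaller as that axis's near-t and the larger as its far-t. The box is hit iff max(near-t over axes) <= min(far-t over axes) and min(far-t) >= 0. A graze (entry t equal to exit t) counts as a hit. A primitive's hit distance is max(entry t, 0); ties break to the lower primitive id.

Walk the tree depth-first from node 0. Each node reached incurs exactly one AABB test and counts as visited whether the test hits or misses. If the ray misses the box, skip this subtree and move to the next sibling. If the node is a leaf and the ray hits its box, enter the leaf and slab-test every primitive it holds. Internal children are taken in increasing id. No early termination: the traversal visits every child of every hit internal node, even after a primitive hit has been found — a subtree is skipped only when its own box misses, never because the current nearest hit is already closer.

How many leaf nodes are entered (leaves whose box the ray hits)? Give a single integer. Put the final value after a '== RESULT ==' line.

Walk:
N0 x:[-13,26] y:[-15,20] z:[15,86/3] -> hit [15,20], descend [1, 14]
  N1 x:[-12,14] y:[-15,3] z:[15,86/3] -> miss, prune
  N14 x:[-13,26] y:[7,20] z:[47/3,86/3] -> hit [47/3,20], descend [17, 25]
    N17 x:[-13,7] y:[13,20] z:[55/3,86/3] -> miss, prune
    N25 x:[11,26] y:[7,19] z:[47/3,23] -> hit [47/3,19], descend [13, 29]
      N13 x:[11,26] y:[7,13] z:[62/3,23] -> miss, prune
      N29 x:[12,21] y:[13,19] z:[47/3,61/3] -> hit [47/3,19], descend [9, 23]
        N9 x:[17,21] y:[17,19] z:[20,61/3] -> miss, prune
        N23 x:[12,13] y:[13,16] z:[47/3,52/3] -> miss, prune

Summary -> nodes [0, 1, 14, 17, 25, 13, 29, 9, 23]; box-tests=9; leaf-entries=0; first=miss

== RESULT ==
0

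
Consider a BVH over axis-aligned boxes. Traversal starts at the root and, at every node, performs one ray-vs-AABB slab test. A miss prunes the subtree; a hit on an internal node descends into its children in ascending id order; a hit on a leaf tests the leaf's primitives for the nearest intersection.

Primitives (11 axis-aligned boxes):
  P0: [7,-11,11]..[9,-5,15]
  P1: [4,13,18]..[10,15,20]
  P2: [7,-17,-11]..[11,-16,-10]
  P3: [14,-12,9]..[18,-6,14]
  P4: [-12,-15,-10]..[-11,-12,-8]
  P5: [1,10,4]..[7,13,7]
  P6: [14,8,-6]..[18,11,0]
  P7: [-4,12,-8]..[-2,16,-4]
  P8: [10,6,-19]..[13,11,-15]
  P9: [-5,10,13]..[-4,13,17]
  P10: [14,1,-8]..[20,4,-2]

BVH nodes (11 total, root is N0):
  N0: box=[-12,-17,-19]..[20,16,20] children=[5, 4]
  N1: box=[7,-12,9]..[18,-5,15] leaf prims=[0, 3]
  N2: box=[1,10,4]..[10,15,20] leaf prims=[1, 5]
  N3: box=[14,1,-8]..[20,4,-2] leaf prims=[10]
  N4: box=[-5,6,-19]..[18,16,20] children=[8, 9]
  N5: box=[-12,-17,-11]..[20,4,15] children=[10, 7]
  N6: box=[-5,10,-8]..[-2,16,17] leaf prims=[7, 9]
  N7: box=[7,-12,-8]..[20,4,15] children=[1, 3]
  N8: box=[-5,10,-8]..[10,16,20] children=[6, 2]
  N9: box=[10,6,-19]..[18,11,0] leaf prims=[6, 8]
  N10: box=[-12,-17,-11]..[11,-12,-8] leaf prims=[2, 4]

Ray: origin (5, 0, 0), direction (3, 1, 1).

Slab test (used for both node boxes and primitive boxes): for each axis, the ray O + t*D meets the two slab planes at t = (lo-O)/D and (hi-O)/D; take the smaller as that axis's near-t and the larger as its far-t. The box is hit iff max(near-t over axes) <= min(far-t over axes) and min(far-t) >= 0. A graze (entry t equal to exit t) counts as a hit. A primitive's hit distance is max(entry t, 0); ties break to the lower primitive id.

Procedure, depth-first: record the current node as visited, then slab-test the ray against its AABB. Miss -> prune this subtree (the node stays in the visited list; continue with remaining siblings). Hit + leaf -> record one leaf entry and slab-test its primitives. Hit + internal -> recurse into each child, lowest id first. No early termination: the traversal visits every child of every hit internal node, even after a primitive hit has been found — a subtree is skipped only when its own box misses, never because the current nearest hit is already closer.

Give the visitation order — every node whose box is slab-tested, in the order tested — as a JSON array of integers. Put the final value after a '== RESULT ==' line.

Traverse from the root:
N0 x:[-17/3,5] y:[-17,16] z:[-19,20] -> hit [-17/3,5], descend [4, 5]
  N4 x:[-10/3,13/3] y:[6,16] z:[-19,20] -> miss, prune
  N5 x:[-17/3,5] y:[-17,4] z:[-11,15] -> hit [-17/3,4], descend [7, 10]
    N7 x:[2/3,5] y:[-12,4] z:[-8,15] -> hit [2/3,4], descend [1, 3]
      N1 x:[2/3,13/3] y:[-12,-5] z:[9,15] -> miss, prune
      N3 x:[3,5] y:[1,4] z:[-8,-2] -> miss, prune
    N10 x:[-17/3,2] y:[-17,-12] z:[-11,-8] -> miss, prune

order=[0, 4, 5, 7, 1, 3, 10]  |boxes|=7  |leaves|=0  hit=miss

== RESULT ==
[0, 4, 5, 7, 1, 3, 10]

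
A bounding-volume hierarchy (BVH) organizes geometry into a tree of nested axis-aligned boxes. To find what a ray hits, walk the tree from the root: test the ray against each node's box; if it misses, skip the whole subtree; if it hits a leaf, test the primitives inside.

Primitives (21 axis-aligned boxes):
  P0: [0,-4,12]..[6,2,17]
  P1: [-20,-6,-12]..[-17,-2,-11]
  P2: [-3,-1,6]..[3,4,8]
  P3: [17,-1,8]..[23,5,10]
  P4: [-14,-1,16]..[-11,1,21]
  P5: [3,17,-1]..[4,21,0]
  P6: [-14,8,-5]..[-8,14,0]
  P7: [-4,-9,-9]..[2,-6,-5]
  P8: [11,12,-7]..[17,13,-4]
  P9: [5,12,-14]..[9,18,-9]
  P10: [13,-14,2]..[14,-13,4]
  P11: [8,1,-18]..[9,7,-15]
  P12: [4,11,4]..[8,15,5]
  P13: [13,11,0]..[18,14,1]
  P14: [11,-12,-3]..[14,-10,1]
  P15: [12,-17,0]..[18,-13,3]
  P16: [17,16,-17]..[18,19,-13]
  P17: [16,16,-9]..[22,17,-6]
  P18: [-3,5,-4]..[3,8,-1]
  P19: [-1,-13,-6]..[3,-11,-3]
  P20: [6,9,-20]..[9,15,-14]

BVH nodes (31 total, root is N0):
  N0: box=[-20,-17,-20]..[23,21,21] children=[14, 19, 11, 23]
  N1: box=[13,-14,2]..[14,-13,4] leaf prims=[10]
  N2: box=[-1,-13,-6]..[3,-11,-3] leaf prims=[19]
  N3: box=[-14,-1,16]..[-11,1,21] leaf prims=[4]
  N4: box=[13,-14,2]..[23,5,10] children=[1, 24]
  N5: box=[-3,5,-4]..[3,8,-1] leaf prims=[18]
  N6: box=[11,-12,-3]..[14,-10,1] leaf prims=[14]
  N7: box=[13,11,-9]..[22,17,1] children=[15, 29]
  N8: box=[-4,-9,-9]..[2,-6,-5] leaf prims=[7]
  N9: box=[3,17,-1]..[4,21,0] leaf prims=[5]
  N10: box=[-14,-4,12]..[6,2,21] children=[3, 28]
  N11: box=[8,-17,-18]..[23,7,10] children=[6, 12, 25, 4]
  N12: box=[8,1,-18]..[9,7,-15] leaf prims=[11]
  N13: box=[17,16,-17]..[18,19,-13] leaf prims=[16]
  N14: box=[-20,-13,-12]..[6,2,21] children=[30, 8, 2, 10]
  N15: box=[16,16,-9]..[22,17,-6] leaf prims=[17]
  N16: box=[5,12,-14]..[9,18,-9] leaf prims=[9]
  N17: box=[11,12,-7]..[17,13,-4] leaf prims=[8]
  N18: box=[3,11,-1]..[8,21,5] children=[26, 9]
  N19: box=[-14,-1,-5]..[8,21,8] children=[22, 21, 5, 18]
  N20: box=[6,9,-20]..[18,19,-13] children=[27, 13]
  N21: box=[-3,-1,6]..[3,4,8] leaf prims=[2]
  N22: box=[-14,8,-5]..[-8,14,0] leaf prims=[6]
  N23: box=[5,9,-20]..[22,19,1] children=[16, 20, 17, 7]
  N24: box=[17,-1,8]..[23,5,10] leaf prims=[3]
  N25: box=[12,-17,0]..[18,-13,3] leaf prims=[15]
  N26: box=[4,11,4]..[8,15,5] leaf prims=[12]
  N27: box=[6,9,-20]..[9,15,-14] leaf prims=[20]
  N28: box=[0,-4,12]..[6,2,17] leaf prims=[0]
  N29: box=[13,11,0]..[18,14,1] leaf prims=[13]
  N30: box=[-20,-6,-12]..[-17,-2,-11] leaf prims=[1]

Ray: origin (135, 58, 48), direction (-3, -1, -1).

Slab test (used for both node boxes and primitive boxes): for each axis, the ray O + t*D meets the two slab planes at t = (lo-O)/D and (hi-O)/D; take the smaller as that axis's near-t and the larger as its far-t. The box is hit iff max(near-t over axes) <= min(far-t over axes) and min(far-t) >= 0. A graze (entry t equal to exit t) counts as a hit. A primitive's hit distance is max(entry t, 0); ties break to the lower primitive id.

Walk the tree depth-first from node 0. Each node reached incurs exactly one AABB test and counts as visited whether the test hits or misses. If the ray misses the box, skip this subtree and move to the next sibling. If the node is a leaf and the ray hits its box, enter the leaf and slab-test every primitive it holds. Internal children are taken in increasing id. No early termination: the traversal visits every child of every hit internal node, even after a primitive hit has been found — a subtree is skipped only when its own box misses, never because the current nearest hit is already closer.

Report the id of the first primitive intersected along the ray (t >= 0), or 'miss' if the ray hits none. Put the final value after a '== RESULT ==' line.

Trace the traversal:
N0 x:[112/3,155/3] y:[37,75] z:[27,68] -> hit [112/3,155/3], descend [11, 14, 19, 23]
  N11 x:[112/3,127/3] y:[51,75] z:[38,66] -> miss, prune
  N14 x:[43,155/3] y:[56,71] z:[27,60] -> miss, prune
  N19 x:[127/3,149/3] y:[37,59] z:[40,53] -> hit [127/3,149/3], descend [5, 18, 21, 22]
    N5 x:[44,46] y:[50,53] z:[49,52] -> miss, prune
    N18 x:[127/3,44] y:[37,47] z:[43,49] -> hit [43,44], descend [9, 26]
      N9 x:[131/3,44] y:[37,41] z:[48,49] -> miss, prune
      N26 x:[127/3,131/3] y:[43,47] z:[43,44] -> hit [43,131/3] leaf, test {P12@t=43}
    N21 x:[44,46] y:[54,59] z:[40,42] -> miss, prune
    N22 x:[143/3,149/3] y:[44,50] z:[48,53] -> hit [48,149/3] leaf, test {P6@t=48}
  N23 x:[113/3,130/3] y:[39,49] z:[47,68] -> miss, prune

Summary -> nodes [0, 11, 14, 19, 5, 18, 9, 26, 21, 22, 23]; box-tests=11; leaf-entries=2; first=P12

== RESULT ==
12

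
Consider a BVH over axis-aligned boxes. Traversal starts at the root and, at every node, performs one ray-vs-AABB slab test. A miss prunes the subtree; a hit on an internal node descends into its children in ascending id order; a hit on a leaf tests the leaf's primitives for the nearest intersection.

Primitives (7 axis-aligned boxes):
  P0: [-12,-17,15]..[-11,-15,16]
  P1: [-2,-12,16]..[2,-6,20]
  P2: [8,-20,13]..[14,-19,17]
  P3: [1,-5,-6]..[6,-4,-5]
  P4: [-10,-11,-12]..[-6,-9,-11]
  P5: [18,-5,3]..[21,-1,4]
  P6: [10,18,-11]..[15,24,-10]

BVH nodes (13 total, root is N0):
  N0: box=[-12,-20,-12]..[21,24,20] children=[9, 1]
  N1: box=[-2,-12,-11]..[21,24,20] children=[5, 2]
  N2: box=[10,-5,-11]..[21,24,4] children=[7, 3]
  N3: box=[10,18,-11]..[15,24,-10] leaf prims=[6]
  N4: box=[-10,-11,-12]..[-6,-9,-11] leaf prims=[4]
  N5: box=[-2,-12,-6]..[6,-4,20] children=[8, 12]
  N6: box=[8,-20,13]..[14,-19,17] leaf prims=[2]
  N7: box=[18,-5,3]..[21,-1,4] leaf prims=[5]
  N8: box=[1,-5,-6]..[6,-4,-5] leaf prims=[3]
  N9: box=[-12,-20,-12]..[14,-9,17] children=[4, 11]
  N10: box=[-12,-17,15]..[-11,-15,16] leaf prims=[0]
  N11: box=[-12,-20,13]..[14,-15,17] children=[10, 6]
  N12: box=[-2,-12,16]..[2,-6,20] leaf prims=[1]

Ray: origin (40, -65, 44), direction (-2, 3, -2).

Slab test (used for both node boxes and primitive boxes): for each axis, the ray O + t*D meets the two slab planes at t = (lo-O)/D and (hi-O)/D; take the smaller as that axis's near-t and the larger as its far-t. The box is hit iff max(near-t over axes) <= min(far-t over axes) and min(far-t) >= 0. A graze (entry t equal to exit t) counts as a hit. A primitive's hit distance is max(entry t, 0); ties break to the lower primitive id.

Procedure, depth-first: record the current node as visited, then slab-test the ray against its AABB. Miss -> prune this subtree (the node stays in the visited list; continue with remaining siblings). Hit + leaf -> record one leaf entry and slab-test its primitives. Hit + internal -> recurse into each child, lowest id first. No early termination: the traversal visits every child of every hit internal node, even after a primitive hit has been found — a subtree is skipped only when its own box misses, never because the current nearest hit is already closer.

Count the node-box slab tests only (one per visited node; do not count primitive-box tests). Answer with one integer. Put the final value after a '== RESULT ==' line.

Trace the traversal:
N0 x:[19/2,26] y:[15,89/3] z:[12,28] -> hit [15,26], descend [1, 9]
  N1 x:[19/2,21] y:[53/3,89/3] z:[12,55/2] -> hit [53/3,21], descend [2, 5]
    N2 x:[19/2,15] y:[20,89/3] z:[20,55/2] -> miss, prune
    N5 x:[17,21] y:[53/3,61/3] z:[12,25] -> hit [53/3,61/3], descend [8, 12]
      N8 x:[17,39/2] y:[20,61/3] z:[49/2,25] -> miss, prune
      N12 x:[19,21] y:[53/3,59/3] z:[12,14] -> miss, prune
  N9 x:[13,26] y:[15,56/3] z:[27/2,28] -> hit [15,56/3], descend [4, 11]
    N4 x:[23,25] y:[18,56/3] z:[55/2,28] -> miss, prune
    N11 x:[13,26] y:[15,50/3] z:[27/2,31/2] -> hit [15,31/2], descend [6, 10]
      N6 x:[13,16] y:[15,46/3] z:[27/2,31/2] -> hit [15,46/3] leaf, test {P2@t=15}
      N10 x:[51/2,26] y:[16,50/3] z:[14,29/2] -> miss, prune

Summary -> nodes [0, 1, 2, 5, 8, 12, 9, 4, 11, 6, 10]; box-tests=11; leaf-entries=1; first=P2

== RESULT ==
11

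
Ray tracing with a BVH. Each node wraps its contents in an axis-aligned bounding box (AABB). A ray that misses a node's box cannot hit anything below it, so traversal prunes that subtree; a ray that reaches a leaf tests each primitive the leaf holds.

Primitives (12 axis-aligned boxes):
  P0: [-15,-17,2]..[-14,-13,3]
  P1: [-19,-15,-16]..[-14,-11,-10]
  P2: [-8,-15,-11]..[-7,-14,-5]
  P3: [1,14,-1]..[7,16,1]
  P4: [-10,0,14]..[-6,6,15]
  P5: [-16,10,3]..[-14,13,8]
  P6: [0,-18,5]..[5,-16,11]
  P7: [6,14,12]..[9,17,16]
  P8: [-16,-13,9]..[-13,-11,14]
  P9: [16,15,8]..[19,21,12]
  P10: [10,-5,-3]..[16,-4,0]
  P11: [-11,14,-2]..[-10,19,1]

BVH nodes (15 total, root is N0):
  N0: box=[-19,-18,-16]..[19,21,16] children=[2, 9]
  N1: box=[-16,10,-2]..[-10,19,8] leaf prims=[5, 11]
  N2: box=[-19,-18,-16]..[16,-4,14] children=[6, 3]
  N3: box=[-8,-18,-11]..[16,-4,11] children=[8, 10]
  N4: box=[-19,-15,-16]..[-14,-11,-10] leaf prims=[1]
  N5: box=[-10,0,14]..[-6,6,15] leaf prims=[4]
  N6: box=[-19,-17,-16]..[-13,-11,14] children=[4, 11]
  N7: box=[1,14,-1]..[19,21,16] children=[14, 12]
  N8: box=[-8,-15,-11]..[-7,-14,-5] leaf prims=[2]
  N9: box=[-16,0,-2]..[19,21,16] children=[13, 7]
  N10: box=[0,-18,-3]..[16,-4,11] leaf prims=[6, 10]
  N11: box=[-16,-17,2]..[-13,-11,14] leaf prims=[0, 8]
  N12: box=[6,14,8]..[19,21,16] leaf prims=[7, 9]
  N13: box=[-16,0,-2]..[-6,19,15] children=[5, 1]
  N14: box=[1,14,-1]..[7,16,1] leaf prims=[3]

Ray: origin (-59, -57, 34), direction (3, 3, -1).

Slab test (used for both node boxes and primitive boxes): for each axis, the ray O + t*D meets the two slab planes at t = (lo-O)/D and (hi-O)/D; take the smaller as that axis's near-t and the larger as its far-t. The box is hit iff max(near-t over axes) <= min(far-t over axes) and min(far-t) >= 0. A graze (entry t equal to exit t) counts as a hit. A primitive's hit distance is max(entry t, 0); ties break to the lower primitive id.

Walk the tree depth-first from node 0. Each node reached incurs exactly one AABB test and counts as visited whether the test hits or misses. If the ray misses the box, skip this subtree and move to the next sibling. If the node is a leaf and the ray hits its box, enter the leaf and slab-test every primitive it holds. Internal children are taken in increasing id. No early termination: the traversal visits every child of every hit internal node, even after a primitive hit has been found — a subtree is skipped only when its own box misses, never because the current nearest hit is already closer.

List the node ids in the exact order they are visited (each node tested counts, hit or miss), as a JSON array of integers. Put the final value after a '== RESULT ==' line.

Traverse from the root:
N0 x:[40/3,26] y:[13,26] z:[18,50] -> hit [18,26], descend [2, 9]
  N2 x:[40/3,25] y:[13,53/3] z:[20,50] -> miss, prune
  N9 x:[43/3,26] y:[19,26] z:[18,36] -> hit [19,26], descend [7, 13]
    N7 x:[20,26] y:[71/3,26] z:[18,35] -> hit [71/3,26], descend [12, 14]
      N12 x:[65/3,26] y:[71/3,26] z:[18,26] -> hit [71/3,26] leaf, test {P7(miss), P9@t=25}
      N14 x:[20,22] y:[71/3,73/3] z:[33,35] -> miss, prune
    N13 x:[43/3,53/3] y:[19,76/3] z:[19,36] -> miss, prune

Visited [0, 2, 9, 7, 12, 14, 13]. Tests: 7 box, 1 leaf. Nearest: P9.

== RESULT ==
[0, 2, 9, 7, 12, 14, 13]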